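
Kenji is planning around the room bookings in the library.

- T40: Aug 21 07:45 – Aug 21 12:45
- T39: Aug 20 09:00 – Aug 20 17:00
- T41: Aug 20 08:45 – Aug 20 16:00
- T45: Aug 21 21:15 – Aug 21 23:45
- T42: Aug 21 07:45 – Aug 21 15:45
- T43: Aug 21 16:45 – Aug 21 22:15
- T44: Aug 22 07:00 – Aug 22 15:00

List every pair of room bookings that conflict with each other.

Sorted by start: T41, T39, T40, T42, T43, T45, T44.
T39 starts before T41 ends → T41 and T39 overlap.
T40 starts after T41 ends; T41 is clear from here.
T40 starts after T39 ends; T39 is clear from here.
T42 starts before T40 ends → T40 and T42 overlap.
T43 starts after T40 ends; T40 is clear from here.
T43 starts after T42 ends; T42 is clear from here.
T45 starts before T43 ends → T43 and T45 overlap.
T44 starts after T43 ends.
T44 starts after T45 ends.

T39 & T41, T40 & T42, T43 & T45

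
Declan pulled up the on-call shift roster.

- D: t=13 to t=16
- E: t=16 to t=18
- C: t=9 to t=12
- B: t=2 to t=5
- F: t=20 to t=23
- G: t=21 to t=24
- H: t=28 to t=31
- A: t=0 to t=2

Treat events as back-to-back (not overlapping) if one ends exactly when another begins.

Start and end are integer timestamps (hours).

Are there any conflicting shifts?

Sorted by start: A, B, C, D, E, F, G, H.
B starts exactly when A ends (back-to-back, no overlap) — done with A.
C starts after B ends — done with B.
D starts after C ends — done with C.
E starts exactly when D ends (back-to-back, no overlap) — done with D.
F starts after E ends — done with E.
G starts before F ends → F and G overlap.
That's a conflict, so the schedule is not conflict-free.

Yes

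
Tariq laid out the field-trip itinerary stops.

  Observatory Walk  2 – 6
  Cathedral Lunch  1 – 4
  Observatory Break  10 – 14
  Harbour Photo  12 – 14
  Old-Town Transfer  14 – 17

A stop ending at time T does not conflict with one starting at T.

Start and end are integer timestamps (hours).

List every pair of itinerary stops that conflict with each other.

Sorted by start: Cathedral Lunch, Observatory Walk, Observatory Break, Harbour Photo, Old-Town Transfer.
Observatory Walk starts before Cathedral Lunch ends → Cathedral Lunch and Observatory Walk overlap.
Observatory Break starts after Cathedral Lunch ends, so nothing later overlaps Cathedral Lunch either.
Observatory Break starts after Observatory Walk ends, so nothing later overlaps Observatory Walk either.
Harbour Photo starts before Observatory Break ends → Observatory Break and Harbour Photo overlap.
Old-Town Transfer starts exactly when Observatory Break ends (back-to-back, no overlap).
Old-Town Transfer starts exactly when Harbour Photo ends (back-to-back, no overlap).

Cathedral Lunch & Observatory Walk, Harbour Photo & Observatory Break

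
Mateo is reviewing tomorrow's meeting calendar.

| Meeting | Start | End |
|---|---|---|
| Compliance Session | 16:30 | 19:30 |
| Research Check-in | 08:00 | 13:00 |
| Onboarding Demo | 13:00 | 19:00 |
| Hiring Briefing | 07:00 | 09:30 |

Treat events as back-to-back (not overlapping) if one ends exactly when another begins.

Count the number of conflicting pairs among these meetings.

2

Sorted by start: Hiring Briefing, Research Check-in, Onboarding Demo, Compliance Session.
Research Check-in starts before Hiring Briefing ends → Hiring Briefing and Research Check-in overlap.
Onboarding Demo starts after Hiring Briefing ends; Hiring Briefing is clear from here.
Onboarding Demo starts exactly when Research Check-in ends (back-to-back, no overlap); Research Check-in is clear from here.
Compliance Session starts before Onboarding Demo ends → Onboarding Demo and Compliance Session overlap.
Overlapping pairs: Compliance Session & Onboarding Demo, Hiring Briefing & Research Check-in — 2 in total.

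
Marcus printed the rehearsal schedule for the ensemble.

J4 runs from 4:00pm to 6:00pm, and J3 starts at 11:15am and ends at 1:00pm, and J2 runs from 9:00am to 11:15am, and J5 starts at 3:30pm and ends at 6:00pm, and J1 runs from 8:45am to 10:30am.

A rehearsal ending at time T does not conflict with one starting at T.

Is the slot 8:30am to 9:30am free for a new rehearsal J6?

No — it overlaps J1, J2

J1: starts 8:45am before J6 ends 9:30am, and ends 10:30am after J6 starts 8:30am → overlap.
J2: starts 9:00am before J6 ends 9:30am, and ends 11:15am after J6 starts 8:30am → overlap.
J3: starts 11:15am at or after J6 ends 9:30am → clear.
J5: starts 3:30pm at or after J6 ends 9:30am → clear.
J4: starts 4:00pm at or after J6 ends 9:30am → clear.
J6 overlaps J1, J2.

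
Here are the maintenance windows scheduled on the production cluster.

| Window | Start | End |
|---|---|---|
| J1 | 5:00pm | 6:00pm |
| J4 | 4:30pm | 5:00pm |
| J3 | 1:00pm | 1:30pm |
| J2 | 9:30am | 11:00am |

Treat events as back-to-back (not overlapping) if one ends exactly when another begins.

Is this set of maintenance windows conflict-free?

Yes

Two intervals overlap when each starts before the other ends.
Sorted by start: J2, J3, J4, J1.
J3 starts after J2 ends — done with J2.
J4 starts after J3 ends — done with J3.
J1 starts exactly when J4 ends (back-to-back, no overlap).
Every pair is clear; the schedule has no overlaps.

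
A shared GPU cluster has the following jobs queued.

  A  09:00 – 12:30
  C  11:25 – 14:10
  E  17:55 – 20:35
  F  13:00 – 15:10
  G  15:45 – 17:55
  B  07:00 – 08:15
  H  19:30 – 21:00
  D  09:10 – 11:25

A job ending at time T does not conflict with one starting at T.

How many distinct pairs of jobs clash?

Sorted by start: B, A, D, C, F, G, E, H.
A starts after B ends — done with B.
D starts before A ends → A and D overlap.
C starts before A ends → A and C overlap.
F starts after A ends — done with A.
C starts exactly when D ends (back-to-back, no overlap) — done with D.
F starts before C ends → C and F overlap.
G starts after C ends — done with C.
G starts after F ends — done with F.
E starts exactly when G ends (back-to-back, no overlap) — done with G.
H starts before E ends → E and H overlap.
Overlapping pairs: A & C, A & D, C & F, E & H — 4 in total.

4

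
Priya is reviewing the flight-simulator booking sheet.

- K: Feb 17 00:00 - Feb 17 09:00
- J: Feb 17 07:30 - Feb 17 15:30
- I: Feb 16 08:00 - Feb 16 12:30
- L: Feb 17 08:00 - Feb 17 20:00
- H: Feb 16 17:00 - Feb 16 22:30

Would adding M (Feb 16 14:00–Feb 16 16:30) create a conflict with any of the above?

I: ends Feb 16 12:30 at or before M starts Feb 16 14:00 → clear.
H: starts Feb 16 17:00 at or after M ends Feb 16 16:30 → clear.
K: starts Feb 17 00:00 at or after M ends Feb 16 16:30 → clear.
J: starts Feb 17 07:30 at or after M ends Feb 16 16:30 → clear.
L: starts Feb 17 08:00 at or after M ends Feb 16 16:30 → clear.

No — it doesn't clash with anything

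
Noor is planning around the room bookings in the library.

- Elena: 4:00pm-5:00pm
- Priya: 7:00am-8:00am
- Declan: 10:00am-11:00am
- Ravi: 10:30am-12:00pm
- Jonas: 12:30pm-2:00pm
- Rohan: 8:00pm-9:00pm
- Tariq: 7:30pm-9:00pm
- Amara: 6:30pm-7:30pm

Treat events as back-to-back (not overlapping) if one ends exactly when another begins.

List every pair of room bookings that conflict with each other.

Declan & Ravi, Rohan & Tariq

Sorted by start: Priya, Declan, Ravi, Jonas, Elena, Amara, Tariq, Rohan.
Declan starts after Priya ends; Priya is clear from here.
Ravi starts before Declan ends → Declan and Ravi overlap.
Jonas starts after Declan ends; Declan is clear from here.
Jonas starts after Ravi ends; Ravi is clear from here.
Elena starts after Jonas ends; Jonas is clear from here.
Amara starts after Elena ends; Elena is clear from here.
Tariq starts exactly when Amara ends (back-to-back, no overlap); Amara is clear from here.
Rohan starts before Tariq ends → Tariq and Rohan overlap.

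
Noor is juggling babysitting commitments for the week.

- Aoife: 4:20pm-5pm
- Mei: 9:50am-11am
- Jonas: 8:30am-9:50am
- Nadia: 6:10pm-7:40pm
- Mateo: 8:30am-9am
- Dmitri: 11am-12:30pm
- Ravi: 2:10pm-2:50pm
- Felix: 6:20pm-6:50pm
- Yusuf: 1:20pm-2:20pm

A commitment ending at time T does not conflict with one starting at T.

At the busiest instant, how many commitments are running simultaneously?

2

Walk through starts and ends in time order (an end at T is processed before a start at T):
8:30am start Jonas → 1
8:30am start Mateo → 2
9am end Mateo → 1
9:50am end Jonas → 0
9:50am start Mei → 1
11am end Mei → 0
11am start Dmitri → 1
12:30pm end Dmitri → 0
1:20pm start Yusuf → 1
2:10pm start Ravi → 2
2:20pm end Yusuf → 1
2:50pm end Ravi → 0
4:20pm start Aoife → 1
5pm end Aoife → 0
6:10pm start Nadia → 1
6:20pm start Felix → 2
6:50pm end Felix → 1
7:40pm end Nadia → 0
Peak is 2, at 8:30am (Jonas, Mateo).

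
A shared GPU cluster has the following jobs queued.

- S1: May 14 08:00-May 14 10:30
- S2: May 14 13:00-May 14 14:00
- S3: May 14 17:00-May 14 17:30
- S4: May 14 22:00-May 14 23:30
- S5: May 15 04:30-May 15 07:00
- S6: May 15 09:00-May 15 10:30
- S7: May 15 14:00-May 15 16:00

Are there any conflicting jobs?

Check each pair: they overlap iff neither finishes before the other starts.
Sorted by start: S1, S2, S3, S4, S5, S6, S7.
S2 starts after S1 ends, so S1 has no further overlaps.
S3 starts after S2 ends, so S2 has no further overlaps.
S4 starts after S3 ends, so S3 has no further overlaps.
S5 starts after S4 ends, so S4 has no further overlaps.
S6 starts after S5 ends, so S5 has no further overlaps.
S7 starts after S6 ends.
Every pair is clear; the schedule has no overlaps.

No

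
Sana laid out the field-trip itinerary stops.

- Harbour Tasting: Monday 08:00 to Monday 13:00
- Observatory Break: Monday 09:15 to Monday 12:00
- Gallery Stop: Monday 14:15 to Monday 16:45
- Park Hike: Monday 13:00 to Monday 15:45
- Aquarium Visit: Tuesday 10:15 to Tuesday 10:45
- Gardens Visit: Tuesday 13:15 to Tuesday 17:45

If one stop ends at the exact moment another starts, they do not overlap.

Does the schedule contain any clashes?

Yes

Two intervals overlap when each starts before the other ends.
Sorted by start: Harbour Tasting, Observatory Break, Park Hike, Gallery Stop, Aquarium Visit, Gardens Visit.
Observatory Break starts before Harbour Tasting ends → Harbour Tasting and Observatory Break overlap.
That's a conflict, so the schedule is not conflict-free.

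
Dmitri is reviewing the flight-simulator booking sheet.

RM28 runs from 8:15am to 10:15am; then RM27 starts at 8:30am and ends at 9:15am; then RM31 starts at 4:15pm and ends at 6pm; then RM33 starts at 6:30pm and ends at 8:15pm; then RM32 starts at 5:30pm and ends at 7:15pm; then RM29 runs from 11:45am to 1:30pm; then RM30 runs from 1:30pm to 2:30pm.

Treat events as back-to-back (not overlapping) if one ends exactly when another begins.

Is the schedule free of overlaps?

Sorted by start: RM28, RM27, RM29, RM30, RM31, RM32, RM33.
RM27 starts before RM28 ends → RM28 and RM27 overlap.
That's a conflict, so the schedule is not conflict-free.

No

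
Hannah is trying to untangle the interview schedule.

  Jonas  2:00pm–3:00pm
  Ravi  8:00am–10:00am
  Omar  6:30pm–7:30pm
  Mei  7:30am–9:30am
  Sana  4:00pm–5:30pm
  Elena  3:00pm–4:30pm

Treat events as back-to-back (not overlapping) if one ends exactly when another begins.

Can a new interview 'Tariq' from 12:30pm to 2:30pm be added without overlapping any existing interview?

Mei: ends 9:30am at or before Tariq starts 12:30pm → clear.
Ravi: ends 10:00am at or before Tariq starts 12:30pm → clear.
Jonas: starts 2:00pm before Tariq ends 2:30pm, and ends 3:00pm after Tariq starts 12:30pm → overlap.
Elena: starts 3:00pm at or after Tariq ends 2:30pm → clear.
Sana: starts 4:00pm at or after Tariq ends 2:30pm → clear.
Omar: starts 6:30pm at or after Tariq ends 2:30pm → clear.
Tariq overlaps Jonas.

No — it overlaps Jonas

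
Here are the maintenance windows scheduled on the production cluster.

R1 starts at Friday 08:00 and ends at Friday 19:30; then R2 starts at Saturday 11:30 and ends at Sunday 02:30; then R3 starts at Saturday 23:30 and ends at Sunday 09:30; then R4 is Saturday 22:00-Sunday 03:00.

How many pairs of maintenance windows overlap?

3

Sorted by start: R1, R2, R4, R3.
R2 starts after R1 ends; R1 is clear from here.
R4 starts before R2 ends → R2 and R4 overlap.
R3 starts before R2 ends → R2 and R3 overlap.
R3 starts before R4 ends → R4 and R3 overlap.
Overlapping pairs: R2 & R3, R2 & R4, R3 & R4 — 3 in total.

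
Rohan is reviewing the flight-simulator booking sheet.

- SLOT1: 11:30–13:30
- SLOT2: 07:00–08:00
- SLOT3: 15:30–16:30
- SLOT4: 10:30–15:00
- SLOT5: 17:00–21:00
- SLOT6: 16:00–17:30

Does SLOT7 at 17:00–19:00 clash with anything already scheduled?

Yes — it overlaps SLOT5, SLOT6

SLOT2: ends 08:00 at or before SLOT7 starts 17:00 → clear.
SLOT4: ends 15:00 at or before SLOT7 starts 17:00 → clear.
SLOT1: ends 13:30 at or before SLOT7 starts 17:00 → clear.
SLOT3: ends 16:30 at or before SLOT7 starts 17:00 → clear.
SLOT6: starts 16:00 before SLOT7 ends 19:00, and ends 17:30 after SLOT7 starts 17:00 → overlap.
SLOT5: starts 17:00 before SLOT7 ends 19:00, and ends 21:00 after SLOT7 starts 17:00 → overlap.
SLOT7 overlaps SLOT5, SLOT6.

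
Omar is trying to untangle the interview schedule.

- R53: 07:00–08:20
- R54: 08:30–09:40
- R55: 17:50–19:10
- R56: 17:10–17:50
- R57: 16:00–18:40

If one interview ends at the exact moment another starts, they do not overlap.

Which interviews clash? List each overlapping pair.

Check each pair: they overlap iff neither finishes before the other starts.
Sorted by start: R53, R54, R57, R56, R55.
R54 starts after R53 ends — done with R53.
R57 starts after R54 ends — done with R54.
R56 starts before R57 ends → R57 and R56 overlap.
R55 starts before R57 ends → R57 and R55 overlap.
R55 starts exactly when R56 ends (back-to-back, no overlap).

R55 & R57, R56 & R57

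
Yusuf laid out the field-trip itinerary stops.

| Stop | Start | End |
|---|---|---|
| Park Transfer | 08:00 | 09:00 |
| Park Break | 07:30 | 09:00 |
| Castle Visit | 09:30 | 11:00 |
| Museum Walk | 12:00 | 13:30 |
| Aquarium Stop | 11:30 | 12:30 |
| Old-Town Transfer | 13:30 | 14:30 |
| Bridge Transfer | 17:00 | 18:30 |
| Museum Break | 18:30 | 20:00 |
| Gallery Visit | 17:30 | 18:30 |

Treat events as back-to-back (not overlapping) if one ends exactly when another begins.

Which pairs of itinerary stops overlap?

Sorted by start: Park Break, Park Transfer, Castle Visit, Aquarium Stop, Museum Walk, Old-Town Transfer, Bridge Transfer, Gallery Visit, Museum Break.
Park Transfer starts before Park Break ends → Park Break and Park Transfer overlap.
Castle Visit starts after Park Break ends, so nothing later overlaps Park Break either.
Castle Visit starts after Park Transfer ends, so nothing later overlaps Park Transfer either.
Aquarium Stop starts after Castle Visit ends, so nothing later overlaps Castle Visit either.
Museum Walk starts before Aquarium Stop ends → Aquarium Stop and Museum Walk overlap.
Old-Town Transfer starts after Aquarium Stop ends, so nothing later overlaps Aquarium Stop either.
Old-Town Transfer starts exactly when Museum Walk ends (back-to-back, no overlap), so nothing later overlaps Museum Walk either.
Bridge Transfer starts after Old-Town Transfer ends, so nothing later overlaps Old-Town Transfer either.
Gallery Visit starts before Bridge Transfer ends → Bridge Transfer and Gallery Visit overlap.
Museum Break starts exactly when Bridge Transfer ends (back-to-back, no overlap).
Museum Break starts exactly when Gallery Visit ends (back-to-back, no overlap).

Aquarium Stop & Museum Walk, Bridge Transfer & Gallery Visit, Park Break & Park Transfer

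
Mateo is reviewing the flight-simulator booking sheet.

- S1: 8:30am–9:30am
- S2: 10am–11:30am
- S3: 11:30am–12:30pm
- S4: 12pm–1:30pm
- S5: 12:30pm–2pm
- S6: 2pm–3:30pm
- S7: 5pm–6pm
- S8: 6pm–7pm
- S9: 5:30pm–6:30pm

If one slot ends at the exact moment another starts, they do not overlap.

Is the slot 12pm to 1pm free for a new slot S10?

S1: ends 9:30am at or before S10 starts 12pm → clear.
S2: ends 11:30am at or before S10 starts 12pm → clear.
S3: starts 11:30am before S10 ends 1pm, and ends 12:30pm after S10 starts 12pm → overlap.
S4: starts 12pm before S10 ends 1pm, and ends 1:30pm after S10 starts 12pm → overlap.
S5: starts 12:30pm before S10 ends 1pm, and ends 2pm after S10 starts 12pm → overlap.
S6: starts 2pm at or after S10 ends 1pm → clear.
S7: starts 5pm at or after S10 ends 1pm → clear.
S9: starts 5:30pm at or after S10 ends 1pm → clear.
S8: starts 6pm at or after S10 ends 1pm → clear.
S10 overlaps S3, S4, S5.

No — it overlaps S3, S4, S5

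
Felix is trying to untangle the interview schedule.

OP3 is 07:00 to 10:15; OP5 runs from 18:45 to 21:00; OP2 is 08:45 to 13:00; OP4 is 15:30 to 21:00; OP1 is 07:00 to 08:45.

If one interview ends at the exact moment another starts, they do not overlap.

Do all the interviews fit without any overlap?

Check each pair: they overlap iff neither finishes before the other starts.
Sorted by start: OP1, OP3, OP2, OP4, OP5.
OP3 starts before OP1 ends → OP1 and OP3 overlap.
That's a conflict, so the schedule is not conflict-free.

No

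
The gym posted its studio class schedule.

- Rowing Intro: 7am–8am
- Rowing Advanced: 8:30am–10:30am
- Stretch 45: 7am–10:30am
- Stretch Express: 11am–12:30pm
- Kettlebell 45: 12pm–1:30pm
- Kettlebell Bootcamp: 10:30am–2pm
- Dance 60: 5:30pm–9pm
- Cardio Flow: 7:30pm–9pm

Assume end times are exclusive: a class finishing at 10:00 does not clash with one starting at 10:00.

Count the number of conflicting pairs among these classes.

Sorted by start: Rowing Intro, Stretch 45, Rowing Advanced, Kettlebell Bootcamp, Stretch Express, Kettlebell 45, Dance 60, Cardio Flow.
Stretch 45 starts before Rowing Intro ends → Rowing Intro and Stretch 45 overlap.
Rowing Advanced starts after Rowing Intro ends, so Rowing Intro has no further overlaps.
Rowing Advanced starts before Stretch 45 ends → Stretch 45 and Rowing Advanced overlap.
Kettlebell Bootcamp starts exactly when Stretch 45 ends (back-to-back, no overlap), so Stretch 45 has no further overlaps.
Kettlebell Bootcamp starts exactly when Rowing Advanced ends (back-to-back, no overlap), so Rowing Advanced has no further overlaps.
Stretch Express starts before Kettlebell Bootcamp ends → Kettlebell Bootcamp and Stretch Express overlap.
Kettlebell 45 starts before Kettlebell Bootcamp ends → Kettlebell Bootcamp and Kettlebell 45 overlap.
Dance 60 starts after Kettlebell Bootcamp ends, so Kettlebell Bootcamp has no further overlaps.
Kettlebell 45 starts before Stretch Express ends → Stretch Express and Kettlebell 45 overlap.
Dance 60 starts after Stretch Express ends, so Stretch Express has no further overlaps.
Dance 60 starts after Kettlebell 45 ends, so Kettlebell 45 has no further overlaps.
Cardio Flow starts before Dance 60 ends → Dance 60 and Cardio Flow overlap.
Overlapping pairs: Cardio Flow & Dance 60, Kettlebell 45 & Kettlebell Bootcamp, Kettlebell 45 & Stretch Express, Kettlebell Bootcamp & Stretch Express, Rowing Advanced & Stretch 45, Rowing Intro & Stretch 45 — 6 in total.

6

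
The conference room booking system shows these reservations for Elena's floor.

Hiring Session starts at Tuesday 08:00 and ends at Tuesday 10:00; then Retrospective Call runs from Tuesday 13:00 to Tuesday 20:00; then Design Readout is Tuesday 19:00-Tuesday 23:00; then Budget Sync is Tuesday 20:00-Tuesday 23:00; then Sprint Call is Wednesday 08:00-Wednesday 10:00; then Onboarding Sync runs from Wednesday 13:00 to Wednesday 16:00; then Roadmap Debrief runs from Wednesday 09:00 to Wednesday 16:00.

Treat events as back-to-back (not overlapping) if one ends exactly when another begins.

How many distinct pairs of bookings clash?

Sorted by start: Hiring Session, Retrospective Call, Design Readout, Budget Sync, Sprint Call, Roadmap Debrief, Onboarding Sync.
Retrospective Call starts after Hiring Session ends — done with Hiring Session.
Design Readout starts before Retrospective Call ends → Retrospective Call and Design Readout overlap.
Budget Sync starts exactly when Retrospective Call ends (back-to-back, no overlap) — done with Retrospective Call.
Budget Sync starts before Design Readout ends → Design Readout and Budget Sync overlap.
Sprint Call starts after Design Readout ends — done with Design Readout.
Sprint Call starts after Budget Sync ends — done with Budget Sync.
Roadmap Debrief starts before Sprint Call ends → Sprint Call and Roadmap Debrief overlap.
Onboarding Sync starts after Sprint Call ends.
Onboarding Sync starts before Roadmap Debrief ends → Roadmap Debrief and Onboarding Sync overlap.
Overlapping pairs: Budget Sync & Design Readout, Design Readout & Retrospective Call, Onboarding Sync & Roadmap Debrief, Roadmap Debrief & Sprint Call — 4 in total.

4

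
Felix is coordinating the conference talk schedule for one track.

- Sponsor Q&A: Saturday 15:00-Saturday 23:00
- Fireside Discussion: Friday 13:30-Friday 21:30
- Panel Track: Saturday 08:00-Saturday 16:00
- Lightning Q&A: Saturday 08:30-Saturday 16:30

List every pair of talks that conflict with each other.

Two intervals overlap when each starts before the other ends.
Sorted by start: Fireside Discussion, Panel Track, Lightning Q&A, Sponsor Q&A.
Panel Track starts after Fireside Discussion ends — done with Fireside Discussion.
Lightning Q&A starts before Panel Track ends → Panel Track and Lightning Q&A overlap.
Sponsor Q&A starts before Panel Track ends → Panel Track and Sponsor Q&A overlap.
Sponsor Q&A starts before Lightning Q&A ends → Lightning Q&A and Sponsor Q&A overlap.

Lightning Q&A & Panel Track, Lightning Q&A & Sponsor Q&A, Panel Track & Sponsor Q&A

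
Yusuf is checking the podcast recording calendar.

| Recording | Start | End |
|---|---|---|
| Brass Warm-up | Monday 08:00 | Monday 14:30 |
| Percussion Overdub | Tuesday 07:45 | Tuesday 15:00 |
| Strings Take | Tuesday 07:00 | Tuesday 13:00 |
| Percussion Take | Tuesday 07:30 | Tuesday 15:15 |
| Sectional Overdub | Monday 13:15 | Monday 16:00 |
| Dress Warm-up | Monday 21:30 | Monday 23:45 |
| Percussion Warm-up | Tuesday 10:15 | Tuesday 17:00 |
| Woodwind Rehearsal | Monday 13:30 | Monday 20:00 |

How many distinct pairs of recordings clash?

9

Check each pair: they overlap iff neither finishes before the other starts.
Sorted by start: Brass Warm-up, Sectional Overdub, Woodwind Rehearsal, Dress Warm-up, Strings Take, Percussion Take, Percussion Overdub, Percussion Warm-up.
Sectional Overdub starts before Brass Warm-up ends → Brass Warm-up and Sectional Overdub overlap.
Woodwind Rehearsal starts before Brass Warm-up ends → Brass Warm-up and Woodwind Rehearsal overlap.
Dress Warm-up starts after Brass Warm-up ends, so nothing later overlaps Brass Warm-up either.
Woodwind Rehearsal starts before Sectional Overdub ends → Sectional Overdub and Woodwind Rehearsal overlap.
Dress Warm-up starts after Sectional Overdub ends, so nothing later overlaps Sectional Overdub either.
Dress Warm-up starts after Woodwind Rehearsal ends, so nothing later overlaps Woodwind Rehearsal either.
Strings Take starts after Dress Warm-up ends, so nothing later overlaps Dress Warm-up either.
Percussion Take starts before Strings Take ends → Strings Take and Percussion Take overlap.
Percussion Overdub starts before Strings Take ends → Strings Take and Percussion Overdub overlap.
Percussion Warm-up starts before Strings Take ends → Strings Take and Percussion Warm-up overlap.
Percussion Overdub starts before Percussion Take ends → Percussion Take and Percussion Overdub overlap.
Percussion Warm-up starts before Percussion Take ends → Percussion Take and Percussion Warm-up overlap.
Percussion Warm-up starts before Percussion Overdub ends → Percussion Overdub and Percussion Warm-up overlap.
Overlapping pairs: Brass Warm-up & Sectional Overdub, Brass Warm-up & Woodwind Rehearsal, Percussion Overdub & Percussion Take, Percussion Overdub & Percussion Warm-up, Percussion Overdub & Strings Take, Percussion Take & Percussion Warm-up, Percussion Take & Strings Take, Percussion Warm-up & Strings Take, Sectional Overdub & Woodwind Rehearsal — 9 in total.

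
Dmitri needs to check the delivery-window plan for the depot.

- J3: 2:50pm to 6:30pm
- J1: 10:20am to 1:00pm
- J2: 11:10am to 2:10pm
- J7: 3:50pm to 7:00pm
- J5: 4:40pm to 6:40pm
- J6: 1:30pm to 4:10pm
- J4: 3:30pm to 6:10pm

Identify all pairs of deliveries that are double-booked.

J1 & J2, J2 & J6, J3 & J4, J3 & J5, J3 & J6, J3 & J7, J4 & J5, J4 & J6, J4 & J7, J5 & J7, J6 & J7

Sorted by start: J1, J2, J6, J3, J4, J7, J5.
J2 starts before J1 ends → J1 and J2 overlap.
J6 starts after J1 ends, so nothing later overlaps J1 either.
J6 starts before J2 ends → J2 and J6 overlap.
J3 starts after J2 ends, so nothing later overlaps J2 either.
J3 starts before J6 ends → J6 and J3 overlap.
J4 starts before J6 ends → J6 and J4 overlap.
J7 starts before J6 ends → J6 and J7 overlap.
J5 starts after J6 ends.
J4 starts before J3 ends → J3 and J4 overlap.
J7 starts before J3 ends → J3 and J7 overlap.
J5 starts before J3 ends → J3 and J5 overlap.
J7 starts before J4 ends → J4 and J7 overlap.
J5 starts before J4 ends → J4 and J5 overlap.
J5 starts before J7 ends → J7 and J5 overlap.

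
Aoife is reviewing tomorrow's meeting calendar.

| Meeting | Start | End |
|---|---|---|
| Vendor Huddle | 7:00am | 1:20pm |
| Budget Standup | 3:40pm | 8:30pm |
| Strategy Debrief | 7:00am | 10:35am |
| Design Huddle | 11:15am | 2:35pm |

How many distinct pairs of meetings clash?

Two intervals overlap when each starts before the other ends.
Sorted by start: Vendor Huddle, Strategy Debrief, Design Huddle, Budget Standup.
Strategy Debrief starts before Vendor Huddle ends → Vendor Huddle and Strategy Debrief overlap.
Design Huddle starts before Vendor Huddle ends → Vendor Huddle and Design Huddle overlap.
Budget Standup starts after Vendor Huddle ends.
Design Huddle starts after Strategy Debrief ends, so Strategy Debrief has no further overlaps.
Budget Standup starts after Design Huddle ends.
Overlapping pairs: Design Huddle & Vendor Huddle, Strategy Debrief & Vendor Huddle — 2 in total.

2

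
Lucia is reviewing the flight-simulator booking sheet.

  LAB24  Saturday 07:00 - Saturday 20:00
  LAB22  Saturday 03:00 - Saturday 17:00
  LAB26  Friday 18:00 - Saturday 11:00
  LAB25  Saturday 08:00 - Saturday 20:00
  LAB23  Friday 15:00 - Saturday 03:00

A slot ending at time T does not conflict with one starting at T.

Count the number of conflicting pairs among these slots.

Sorted by start: LAB23, LAB26, LAB22, LAB24, LAB25.
LAB26 starts before LAB23 ends → LAB23 and LAB26 overlap.
LAB22 starts exactly when LAB23 ends (back-to-back, no overlap); LAB23 is clear from here.
LAB22 starts before LAB26 ends → LAB26 and LAB22 overlap.
LAB24 starts before LAB26 ends → LAB26 and LAB24 overlap.
LAB25 starts before LAB26 ends → LAB26 and LAB25 overlap.
LAB24 starts before LAB22 ends → LAB22 and LAB24 overlap.
LAB25 starts before LAB22 ends → LAB22 and LAB25 overlap.
LAB25 starts before LAB24 ends → LAB24 and LAB25 overlap.
Overlapping pairs: LAB22 & LAB24, LAB22 & LAB25, LAB22 & LAB26, LAB23 & LAB26, LAB24 & LAB25, LAB24 & LAB26, LAB25 & LAB26 — 7 in total.

7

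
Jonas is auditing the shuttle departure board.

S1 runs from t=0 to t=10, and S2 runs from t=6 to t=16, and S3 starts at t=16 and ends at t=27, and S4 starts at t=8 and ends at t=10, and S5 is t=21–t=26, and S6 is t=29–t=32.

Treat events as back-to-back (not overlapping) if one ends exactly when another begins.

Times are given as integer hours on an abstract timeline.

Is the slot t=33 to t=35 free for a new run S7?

Yes — the slot is free

S1: ends t=10 at or before S7 starts t=33 → clear.
S2: ends t=16 at or before S7 starts t=33 → clear.
S4: ends t=10 at or before S7 starts t=33 → clear.
S3: ends t=27 at or before S7 starts t=33 → clear.
S5: ends t=26 at or before S7 starts t=33 → clear.
S6: ends t=32 at or before S7 starts t=33 → clear.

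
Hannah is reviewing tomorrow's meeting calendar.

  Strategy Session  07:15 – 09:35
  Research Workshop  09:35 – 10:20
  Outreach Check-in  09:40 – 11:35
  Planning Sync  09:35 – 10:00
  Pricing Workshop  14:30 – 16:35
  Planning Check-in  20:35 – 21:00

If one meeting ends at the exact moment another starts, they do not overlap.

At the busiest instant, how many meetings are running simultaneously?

3

Walk through starts and ends in time order (an end at T is processed before a start at T):
07:15 start Strategy Session → 1
09:35 end Strategy Session → 0
09:35 start Planning Sync → 1
09:35 start Research Workshop → 2
09:40 start Outreach Check-in → 3
10:00 end Planning Sync → 2
10:20 end Research Workshop → 1
11:35 end Outreach Check-in → 0
14:30 start Pricing Workshop → 1
16:35 end Pricing Workshop → 0
20:35 start Planning Check-in → 1
21:00 end Planning Check-in → 0
Peak is 3, at 09:40 (Outreach Check-in, Planning Sync, Research Workshop).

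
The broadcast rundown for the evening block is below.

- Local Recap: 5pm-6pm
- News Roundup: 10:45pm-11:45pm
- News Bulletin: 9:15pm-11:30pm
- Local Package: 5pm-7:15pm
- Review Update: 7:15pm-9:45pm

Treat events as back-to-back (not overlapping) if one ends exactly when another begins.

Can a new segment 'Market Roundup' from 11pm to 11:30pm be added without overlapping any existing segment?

No — it overlaps News Bulletin, News Roundup

Local Package: ends 7:15pm at or before Market Roundup starts 11pm → clear.
Local Recap: ends 6pm at or before Market Roundup starts 11pm → clear.
Review Update: ends 9:45pm at or before Market Roundup starts 11pm → clear.
News Bulletin: starts 9:15pm before Market Roundup ends 11:30pm, and ends 11:30pm after Market Roundup starts 11pm → overlap.
News Roundup: starts 10:45pm before Market Roundup ends 11:30pm, and ends 11:45pm after Market Roundup starts 11pm → overlap.
Market Roundup overlaps News Bulletin, News Roundup.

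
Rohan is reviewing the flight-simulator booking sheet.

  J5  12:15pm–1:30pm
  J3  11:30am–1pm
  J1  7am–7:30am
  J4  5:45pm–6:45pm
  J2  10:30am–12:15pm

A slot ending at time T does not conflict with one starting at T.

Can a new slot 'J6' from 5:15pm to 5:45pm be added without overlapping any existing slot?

Yes — the slot is free

J1: ends 7:30am at or before J6 starts 5:15pm → clear.
J2: ends 12:15pm at or before J6 starts 5:15pm → clear.
J3: ends 1pm at or before J6 starts 5:15pm → clear.
J5: ends 1:30pm at or before J6 starts 5:15pm → clear.
J4: starts 5:45pm at or after J6 ends 5:45pm → clear.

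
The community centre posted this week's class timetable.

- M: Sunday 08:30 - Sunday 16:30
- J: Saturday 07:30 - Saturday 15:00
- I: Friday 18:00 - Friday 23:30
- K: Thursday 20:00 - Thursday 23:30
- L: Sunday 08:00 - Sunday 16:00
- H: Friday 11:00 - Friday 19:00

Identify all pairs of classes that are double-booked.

H & I, L & M

Sorted by start: K, H, I, J, L, M.
H starts after K ends, so K has no further overlaps.
I starts before H ends → H and I overlap.
J starts after H ends, so H has no further overlaps.
J starts after I ends, so I has no further overlaps.
L starts after J ends, so J has no further overlaps.
M starts before L ends → L and M overlap.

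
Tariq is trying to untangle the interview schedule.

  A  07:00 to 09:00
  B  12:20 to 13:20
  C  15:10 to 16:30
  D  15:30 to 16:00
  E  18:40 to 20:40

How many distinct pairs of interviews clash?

Sorted by start: A, B, C, D, E.
B starts after A ends, so A has no further overlaps.
C starts after B ends, so B has no further overlaps.
D starts before C ends → C and D overlap.
E starts after C ends.
E starts after D ends.
Overlapping pairs: C & D — 1 in total.

1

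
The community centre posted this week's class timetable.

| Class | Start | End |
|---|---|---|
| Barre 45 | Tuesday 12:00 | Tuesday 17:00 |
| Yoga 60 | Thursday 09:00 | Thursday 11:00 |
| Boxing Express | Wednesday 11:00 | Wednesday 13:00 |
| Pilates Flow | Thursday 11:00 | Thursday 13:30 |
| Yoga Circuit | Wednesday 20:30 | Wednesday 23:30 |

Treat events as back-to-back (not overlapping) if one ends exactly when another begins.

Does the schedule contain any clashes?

Sorted by start: Barre 45, Boxing Express, Yoga Circuit, Yoga 60, Pilates Flow.
Boxing Express starts after Barre 45 ends, so Barre 45 has no further overlaps.
Yoga Circuit starts after Boxing Express ends, so Boxing Express has no further overlaps.
Yoga 60 starts after Yoga Circuit ends, so Yoga Circuit has no further overlaps.
Pilates Flow starts exactly when Yoga 60 ends (back-to-back, no overlap).
Every pair is clear; the schedule has no overlaps.

No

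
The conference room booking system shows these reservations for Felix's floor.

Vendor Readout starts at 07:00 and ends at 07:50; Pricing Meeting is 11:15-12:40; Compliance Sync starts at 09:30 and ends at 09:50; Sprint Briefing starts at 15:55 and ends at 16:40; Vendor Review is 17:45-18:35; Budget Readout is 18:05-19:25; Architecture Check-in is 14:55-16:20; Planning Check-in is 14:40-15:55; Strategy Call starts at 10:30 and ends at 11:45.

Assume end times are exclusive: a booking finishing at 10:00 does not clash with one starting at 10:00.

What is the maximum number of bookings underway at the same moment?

2

Sort all start/end points and keep a running count:
07:00 start Vendor Readout → 1
07:50 end Vendor Readout → 0
09:30 start Compliance Sync → 1
09:50 end Compliance Sync → 0
10:30 start Strategy Call → 1
11:15 start Pricing Meeting → 2
11:45 end Strategy Call → 1
12:40 end Pricing Meeting → 0
14:40 start Planning Check-in → 1
14:55 start Architecture Check-in → 2
15:55 end Planning Check-in → 1
15:55 start Sprint Briefing → 2
16:20 end Architecture Check-in → 1
16:40 end Sprint Briefing → 0
17:45 start Vendor Review → 1
18:05 start Budget Readout → 2
18:35 end Vendor Review → 1
19:25 end Budget Readout → 0
Peak is 2, at 11:15 (Pricing Meeting, Strategy Call).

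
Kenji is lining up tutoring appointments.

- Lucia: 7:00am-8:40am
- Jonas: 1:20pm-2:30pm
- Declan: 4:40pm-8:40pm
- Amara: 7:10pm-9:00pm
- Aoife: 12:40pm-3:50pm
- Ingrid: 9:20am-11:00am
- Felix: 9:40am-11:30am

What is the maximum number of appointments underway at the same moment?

2

Sort all start/end points and keep a running count:
7:00am start Lucia → 1
8:40am end Lucia → 0
9:20am start Ingrid → 1
9:40am start Felix → 2
11:00am end Ingrid → 1
11:30am end Felix → 0
12:40pm start Aoife → 1
1:20pm start Jonas → 2
2:30pm end Jonas → 1
3:50pm end Aoife → 0
4:40pm start Declan → 1
7:10pm start Amara → 2
8:40pm end Declan → 1
9:00pm end Amara → 0
Peak is 2, at 9:40am (Felix, Ingrid).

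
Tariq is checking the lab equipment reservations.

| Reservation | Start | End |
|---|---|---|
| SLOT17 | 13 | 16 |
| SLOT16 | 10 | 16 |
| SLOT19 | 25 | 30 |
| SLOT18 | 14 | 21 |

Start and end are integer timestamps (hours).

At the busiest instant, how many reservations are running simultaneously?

3

Sweep the timeline, counting +1 at each start and −1 at each end (ends before starts at a tie):
10 start SLOT16 → 1
13 start SLOT17 → 2
14 start SLOT18 → 3
16 end SLOT16 → 2
16 end SLOT17 → 1
21 end SLOT18 → 0
25 start SLOT19 → 1
30 end SLOT19 → 0
Peak is 3, at 14 (SLOT16, SLOT17, SLOT18).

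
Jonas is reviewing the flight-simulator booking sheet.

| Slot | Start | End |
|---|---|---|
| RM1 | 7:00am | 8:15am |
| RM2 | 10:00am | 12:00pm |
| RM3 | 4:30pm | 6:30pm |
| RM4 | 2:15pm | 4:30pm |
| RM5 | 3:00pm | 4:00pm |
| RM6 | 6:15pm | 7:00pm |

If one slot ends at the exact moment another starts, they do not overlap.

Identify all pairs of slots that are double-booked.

RM3 & RM6, RM4 & RM5

Sorted by start: RM1, RM2, RM4, RM5, RM3, RM6.
RM2 starts after RM1 ends; RM1 is clear from here.
RM4 starts after RM2 ends; RM2 is clear from here.
RM5 starts before RM4 ends → RM4 and RM5 overlap.
RM3 starts exactly when RM4 ends (back-to-back, no overlap); RM4 is clear from here.
RM3 starts after RM5 ends; RM5 is clear from here.
RM6 starts before RM3 ends → RM3 and RM6 overlap.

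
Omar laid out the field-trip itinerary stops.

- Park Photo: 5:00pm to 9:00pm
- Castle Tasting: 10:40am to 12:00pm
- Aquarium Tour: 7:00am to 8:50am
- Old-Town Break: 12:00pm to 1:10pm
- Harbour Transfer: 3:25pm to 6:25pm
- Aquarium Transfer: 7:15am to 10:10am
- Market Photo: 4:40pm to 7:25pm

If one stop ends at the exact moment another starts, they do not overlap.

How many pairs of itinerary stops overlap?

4

Sorted by start: Aquarium Tour, Aquarium Transfer, Castle Tasting, Old-Town Break, Harbour Transfer, Market Photo, Park Photo.
Aquarium Transfer starts before Aquarium Tour ends → Aquarium Tour and Aquarium Transfer overlap.
Castle Tasting starts after Aquarium Tour ends — done with Aquarium Tour.
Castle Tasting starts after Aquarium Transfer ends — done with Aquarium Transfer.
Old-Town Break starts exactly when Castle Tasting ends (back-to-back, no overlap) — done with Castle Tasting.
Harbour Transfer starts after Old-Town Break ends — done with Old-Town Break.
Market Photo starts before Harbour Transfer ends → Harbour Transfer and Market Photo overlap.
Park Photo starts before Harbour Transfer ends → Harbour Transfer and Park Photo overlap.
Park Photo starts before Market Photo ends → Market Photo and Park Photo overlap.
Overlapping pairs: Aquarium Tour & Aquarium Transfer, Harbour Transfer & Market Photo, Harbour Transfer & Park Photo, Market Photo & Park Photo — 4 in total.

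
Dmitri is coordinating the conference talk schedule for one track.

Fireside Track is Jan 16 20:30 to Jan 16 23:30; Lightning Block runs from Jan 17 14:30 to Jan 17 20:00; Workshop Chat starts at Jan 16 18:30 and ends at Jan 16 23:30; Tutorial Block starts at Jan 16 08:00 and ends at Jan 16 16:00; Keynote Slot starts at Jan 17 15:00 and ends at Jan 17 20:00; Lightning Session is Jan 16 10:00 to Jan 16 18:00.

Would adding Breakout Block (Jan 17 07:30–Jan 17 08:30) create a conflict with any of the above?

Tutorial Block: ends Jan 16 16:00 at or before Breakout Block starts Jan 17 07:30 → clear.
Lightning Session: ends Jan 16 18:00 at or before Breakout Block starts Jan 17 07:30 → clear.
Workshop Chat: ends Jan 16 23:30 at or before Breakout Block starts Jan 17 07:30 → clear.
Fireside Track: ends Jan 16 23:30 at or before Breakout Block starts Jan 17 07:30 → clear.
Lightning Block: starts Jan 17 14:30 at or after Breakout Block ends Jan 17 08:30 → clear.
Keynote Slot: starts Jan 17 15:00 at or after Breakout Block ends Jan 17 08:30 → clear.

No — it doesn't clash with anything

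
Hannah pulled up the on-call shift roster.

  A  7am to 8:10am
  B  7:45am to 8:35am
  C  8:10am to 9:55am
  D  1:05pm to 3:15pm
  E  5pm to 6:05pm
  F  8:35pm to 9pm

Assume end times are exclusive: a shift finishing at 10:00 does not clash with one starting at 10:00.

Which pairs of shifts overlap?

A & B, B & C

Two intervals overlap when each starts before the other ends.
Sorted by start: A, B, C, D, E, F.
B starts before A ends → A and B overlap.
C starts exactly when A ends (back-to-back, no overlap), so A has no further overlaps.
C starts before B ends → B and C overlap.
D starts after B ends, so B has no further overlaps.
D starts after C ends, so C has no further overlaps.
E starts after D ends, so D has no further overlaps.
F starts after E ends.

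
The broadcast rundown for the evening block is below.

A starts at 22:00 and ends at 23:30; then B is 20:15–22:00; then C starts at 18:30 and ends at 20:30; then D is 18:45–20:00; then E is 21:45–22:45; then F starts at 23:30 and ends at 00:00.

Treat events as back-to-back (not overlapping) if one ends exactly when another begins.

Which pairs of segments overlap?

A & E, B & C, B & E, C & D

Sorted by start: C, D, B, E, A, F.
D starts before C ends → C and D overlap.
B starts before C ends → C and B overlap.
E starts after C ends — done with C.
B starts after D ends — done with D.
E starts before B ends → B and E overlap.
A starts exactly when B ends (back-to-back, no overlap) — done with B.
A starts before E ends → E and A overlap.
F starts after E ends.
F starts exactly when A ends (back-to-back, no overlap).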